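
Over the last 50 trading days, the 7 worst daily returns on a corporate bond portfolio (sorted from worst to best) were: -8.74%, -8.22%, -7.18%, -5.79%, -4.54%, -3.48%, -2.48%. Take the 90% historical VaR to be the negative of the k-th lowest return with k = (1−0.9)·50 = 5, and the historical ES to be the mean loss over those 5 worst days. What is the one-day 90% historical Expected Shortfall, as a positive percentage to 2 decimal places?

6.89%

The 5 worst returns sum to -34.47%.
ES = −(-34.47%) / 5 = 6.894% ≈ 6.89%.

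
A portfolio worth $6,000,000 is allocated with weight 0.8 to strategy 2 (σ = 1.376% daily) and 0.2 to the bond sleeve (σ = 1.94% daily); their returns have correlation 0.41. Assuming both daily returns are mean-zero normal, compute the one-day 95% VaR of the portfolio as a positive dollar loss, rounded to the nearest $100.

$129,200

σ_p² = 0.8²·1.376² + 0.2²·1.94² + 2·0.41·0.8·0.2·1.376·1.94 = 1.7125 (%²).
σ_p = √1.7125 = 1.309%.
At 95%, z = 1.645.
VaR = 1.645 × 1.309% = 2.153%; on $6,000,000 that is $129,180.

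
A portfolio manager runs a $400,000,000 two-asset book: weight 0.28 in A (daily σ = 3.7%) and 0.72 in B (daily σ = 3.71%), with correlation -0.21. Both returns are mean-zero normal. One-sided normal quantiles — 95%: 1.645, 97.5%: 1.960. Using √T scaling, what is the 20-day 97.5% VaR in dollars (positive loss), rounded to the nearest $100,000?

$93,100,000

σ_p = √(0.28²·3.7² + 0.72²·3.71² + 2·-0.21·0.28·0.72·3.7·3.71) = 2.654%.
σ_{20d} = 2.654% × √20 = 11.869%.
VaR = 1.960 × 11.869% = 23.263%; on $400,000,000 that is $93,052,000.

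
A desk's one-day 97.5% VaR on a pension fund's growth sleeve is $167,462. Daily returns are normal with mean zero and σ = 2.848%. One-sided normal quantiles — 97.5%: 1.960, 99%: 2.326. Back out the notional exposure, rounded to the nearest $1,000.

$3,000,000

VaR as a fraction of value: z·σ = 1.960 × 2.848% = 5.58208%.
Position = $167,462 / 0.0558208 = $2,999,993.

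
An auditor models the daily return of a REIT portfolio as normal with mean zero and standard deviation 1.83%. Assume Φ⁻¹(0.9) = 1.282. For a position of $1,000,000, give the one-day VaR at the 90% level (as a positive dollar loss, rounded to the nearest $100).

VaR = z·σ = 1.282 × 1.83% = 2.346%.
On $1,000,000: 0.02346 × $1,000,000 = $23,460.

$23,500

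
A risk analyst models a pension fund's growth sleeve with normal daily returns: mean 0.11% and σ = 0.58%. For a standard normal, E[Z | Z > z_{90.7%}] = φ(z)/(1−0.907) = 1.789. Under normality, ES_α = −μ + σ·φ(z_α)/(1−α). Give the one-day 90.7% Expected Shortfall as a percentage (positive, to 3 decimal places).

ES = −(0.11%) + 0.58% × 1.789 = 0.928%.

0.928%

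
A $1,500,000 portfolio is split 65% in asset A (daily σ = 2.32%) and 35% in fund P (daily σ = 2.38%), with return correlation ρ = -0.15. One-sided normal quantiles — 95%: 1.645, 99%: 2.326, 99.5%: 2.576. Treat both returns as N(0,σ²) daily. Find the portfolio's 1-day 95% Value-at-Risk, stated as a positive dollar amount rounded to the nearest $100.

σ_p² = 0.65²·2.32² + 0.35²·2.38² + 2·-0.15·0.65·0.35·2.32·2.38 = 2.5911 (%²).
σ_p = √2.5911 = 1.610%.
VaR = 1.645 × 1.610% = 2.648%; on $1,500,000 that is $39,720.

$39,700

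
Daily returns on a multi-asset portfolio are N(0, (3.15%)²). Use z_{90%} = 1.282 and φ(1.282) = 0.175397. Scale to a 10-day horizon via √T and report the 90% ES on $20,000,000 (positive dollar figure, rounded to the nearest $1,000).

$3,494,000

σ_{10d} = 3.15% × √10 = 9.961%.
ES multiplier = φ(z)/(1−α) = 0.175397/0.1 = 1.754.
ES = 9.961% × 1.754 = 17.472%; on $20,000,000: $3,494,400.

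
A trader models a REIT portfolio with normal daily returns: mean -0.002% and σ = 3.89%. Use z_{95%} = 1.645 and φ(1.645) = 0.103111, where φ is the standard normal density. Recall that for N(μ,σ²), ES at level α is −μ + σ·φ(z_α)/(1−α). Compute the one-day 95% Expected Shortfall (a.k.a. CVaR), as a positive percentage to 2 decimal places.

Tail multiplier: φ(z)/(1−α) = 0.103111 / 0.05 = 2.062.
ES = −(-0.002%) + 3.89% × 2.062 = 8.023%.

8.02%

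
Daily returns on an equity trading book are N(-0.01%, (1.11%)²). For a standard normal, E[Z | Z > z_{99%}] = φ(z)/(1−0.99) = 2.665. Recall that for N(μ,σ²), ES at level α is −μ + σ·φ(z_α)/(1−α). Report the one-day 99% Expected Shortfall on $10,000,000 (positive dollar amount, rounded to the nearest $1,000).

ES = −(-0.01%) + 1.11% × 2.665 = 2.968%.
On $10,000,000: 0.02968 × $10,000,000 = $296,800.

$297,000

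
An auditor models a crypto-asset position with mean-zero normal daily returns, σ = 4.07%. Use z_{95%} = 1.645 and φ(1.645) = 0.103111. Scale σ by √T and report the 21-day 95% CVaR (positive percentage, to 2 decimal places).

38.46%

σ_{21d} = 4.07% × √21 = 18.651%.
ES multiplier = φ(z)/(1−α) = 0.103111/0.05 = 2.062.
ES = 18.651% × 2.062 = 38.458%.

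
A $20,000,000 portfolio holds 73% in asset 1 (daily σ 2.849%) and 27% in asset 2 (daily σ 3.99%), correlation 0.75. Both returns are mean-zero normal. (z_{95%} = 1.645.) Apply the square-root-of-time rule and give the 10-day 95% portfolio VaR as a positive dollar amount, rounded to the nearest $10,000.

σ_p = √(0.73²·2.849² + 0.27²·3.99² + 2·0.75·0.73·0.27·2.849·3.99) = 2.974%.
σ_{10d} = 2.974% × √10 = 9.405%.
VaR = 1.645 × 9.405% = 15.471%; on $20,000,000 that is $3,094,200.

$3,090,000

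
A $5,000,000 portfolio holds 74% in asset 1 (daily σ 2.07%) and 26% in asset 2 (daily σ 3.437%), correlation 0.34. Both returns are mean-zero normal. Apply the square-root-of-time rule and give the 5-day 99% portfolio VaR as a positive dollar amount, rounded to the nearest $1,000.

σ_p = √(0.74²·2.07² + 0.26²·3.437² + 2·0.34·0.74·0.26·2.07·3.437) = 2.019%.
σ_{5d} = 2.019% × √5 = 4.515%.
z(99%) = 2.326.
VaR = 2.326 × 4.515% = 10.502%; on $5,000,000 that is $525,100.

$525,000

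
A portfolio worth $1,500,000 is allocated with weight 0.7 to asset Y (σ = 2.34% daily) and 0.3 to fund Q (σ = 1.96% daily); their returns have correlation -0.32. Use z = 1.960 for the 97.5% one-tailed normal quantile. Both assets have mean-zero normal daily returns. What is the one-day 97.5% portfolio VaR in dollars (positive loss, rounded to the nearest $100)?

σ_p² = 0.7²·2.34² + 0.3²·1.96² + 2·-0.32·0.7·0.3·2.34·1.96 = 2.4124 (%²).
σ_p = √2.4124 = 1.553%.
VaR = 1.960 × 1.553% = 3.044%; on $1,500,000 that is $45,660.

$45,700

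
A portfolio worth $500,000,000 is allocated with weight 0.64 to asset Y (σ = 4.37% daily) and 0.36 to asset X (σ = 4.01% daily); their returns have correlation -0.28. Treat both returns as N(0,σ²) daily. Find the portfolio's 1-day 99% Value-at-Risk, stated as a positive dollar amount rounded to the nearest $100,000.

σ_p² = 0.64²·4.37² + 0.36²·4.01² + 2·-0.28·0.64·0.36·4.37·4.01 = 7.6451 (%²).
σ_p = √7.6451 = 2.765%.
At 99%, z = 2.326.
VaR = 2.326 × 2.765% = 6.431%; on $500,000,000 that is $32,155,000.

$32,200,000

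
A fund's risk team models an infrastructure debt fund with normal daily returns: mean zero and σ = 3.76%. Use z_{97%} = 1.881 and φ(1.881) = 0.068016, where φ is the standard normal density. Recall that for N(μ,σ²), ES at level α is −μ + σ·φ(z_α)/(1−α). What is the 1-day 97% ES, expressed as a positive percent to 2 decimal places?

8.52%

Tail multiplier: φ(z)/(1−α) = 0.068016 / 0.03 = 2.267.
ES = 3.76% × 2.267 = 8.524%.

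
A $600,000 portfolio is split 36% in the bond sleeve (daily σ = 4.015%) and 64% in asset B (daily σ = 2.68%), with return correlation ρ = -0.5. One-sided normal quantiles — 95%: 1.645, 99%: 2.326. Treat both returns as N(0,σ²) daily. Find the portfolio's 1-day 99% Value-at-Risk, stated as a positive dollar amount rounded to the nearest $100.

σ_p² = 0.36²·4.015² + 0.64²·2.68² + 2·-0.5·0.36·0.64·4.015·2.68 = 2.5519 (%²).
σ_p = √2.5519 = 1.597%.
VaR = 2.326 × 1.597% = 3.715%; on $600,000 that is $22,290.

$22,300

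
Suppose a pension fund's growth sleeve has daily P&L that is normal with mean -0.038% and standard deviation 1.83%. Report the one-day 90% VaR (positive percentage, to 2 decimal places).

2.38%

At 90% one-sided, z = 1.282.
VaR = −μ + z·σ = −(-0.038%) + 1.282 × 1.83% = 2.384%.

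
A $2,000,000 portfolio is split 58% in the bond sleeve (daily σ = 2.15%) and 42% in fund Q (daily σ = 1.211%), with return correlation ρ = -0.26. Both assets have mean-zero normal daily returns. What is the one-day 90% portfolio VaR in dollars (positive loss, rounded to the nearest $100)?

$31,200

σ_p² = 0.58²·2.15² + 0.42²·1.211² + 2·-0.26·0.58·0.42·2.15·1.211 = 1.4839 (%²).
σ_p = √1.4839 = 1.218%.
At 90%, z = 1.282.
VaR = 1.282 × 1.218% = 1.561%; on $2,000,000 that is $31,220.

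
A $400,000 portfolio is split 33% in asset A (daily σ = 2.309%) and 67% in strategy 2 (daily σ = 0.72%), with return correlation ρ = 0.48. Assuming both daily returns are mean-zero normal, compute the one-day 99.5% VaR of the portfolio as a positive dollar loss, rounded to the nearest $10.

$11,130

σ_p² = 0.33²·2.309² + 0.67²·0.72² + 2·0.48·0.33·0.67·2.309·0.72 = 1.1662 (%²).
σ_p = √1.1662 = 1.080%.
At 99.5%, z = 2.576.
VaR = 2.576 × 1.080% = 2.782%; on $400,000 that is $11,128.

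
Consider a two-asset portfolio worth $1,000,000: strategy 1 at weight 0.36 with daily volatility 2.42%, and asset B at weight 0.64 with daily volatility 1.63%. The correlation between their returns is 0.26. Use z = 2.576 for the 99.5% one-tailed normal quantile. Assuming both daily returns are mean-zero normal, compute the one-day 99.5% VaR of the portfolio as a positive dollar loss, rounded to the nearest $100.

σ_p² = 0.36²·2.42² + 0.64²·1.63² + 2·0.26·0.36·0.64·2.42·1.63 = 2.3199 (%²).
σ_p = √2.3199 = 1.523%.
VaR = 2.576 × 1.523% = 3.923%; on $1,000,000 that is $39,230.

$39,200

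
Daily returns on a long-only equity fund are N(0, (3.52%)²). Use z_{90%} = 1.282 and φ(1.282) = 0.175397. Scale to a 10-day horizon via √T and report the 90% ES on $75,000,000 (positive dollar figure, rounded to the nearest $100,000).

$14,600,000

σ_{10d} = 3.52% × √10 = 11.131%.
ES multiplier = φ(z)/(1−α) = 0.175397/0.1 = 1.754.
ES = 11.131% × 1.754 = 19.524%; on $75,000,000: $14,643,000.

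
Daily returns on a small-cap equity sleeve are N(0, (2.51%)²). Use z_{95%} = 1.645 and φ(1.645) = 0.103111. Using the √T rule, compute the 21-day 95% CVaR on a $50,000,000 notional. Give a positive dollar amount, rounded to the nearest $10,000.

σ_{21d} = 2.51% × √21 = 11.502%.
ES multiplier = φ(z)/(1−α) = 0.103111/0.05 = 2.062.
ES = 11.502% × 2.062 = 23.717%; on $50,000,000: $11,858,500.

$11,860,000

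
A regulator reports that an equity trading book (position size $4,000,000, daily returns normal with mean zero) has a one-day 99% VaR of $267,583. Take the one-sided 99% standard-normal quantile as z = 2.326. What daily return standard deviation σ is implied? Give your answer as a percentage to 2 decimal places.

VaR as a fraction: $267,583 / $4,000,000 = 6.690%.
σ = VaR / z = 6.690% / 2.326 = 2.876%.

2.88%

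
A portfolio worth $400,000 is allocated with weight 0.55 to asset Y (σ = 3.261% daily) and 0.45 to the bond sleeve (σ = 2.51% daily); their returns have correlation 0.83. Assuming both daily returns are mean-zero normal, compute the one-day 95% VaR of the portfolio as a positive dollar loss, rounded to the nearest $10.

$18,440

σ_p² = 0.55²·3.261² + 0.45²·2.51² + 2·0.83·0.55·0.45·3.261·2.51 = 7.8554 (%²).
σ_p = √7.8554 = 2.803%.
At 95%, z = 1.645.
VaR = 1.645 × 2.803% = 4.611%; on $400,000 that is $18,444.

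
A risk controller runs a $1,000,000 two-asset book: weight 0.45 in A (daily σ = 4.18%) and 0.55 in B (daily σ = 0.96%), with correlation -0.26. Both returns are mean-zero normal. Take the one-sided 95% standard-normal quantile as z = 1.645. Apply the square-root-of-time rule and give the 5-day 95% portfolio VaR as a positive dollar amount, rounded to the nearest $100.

$66,800

σ_p = √(0.45²·4.18² + 0.55²·0.96² + 2·-0.26·0.45·0.55·4.18·0.96) = 1.817%.
σ_{5d} = 1.817% × √5 = 4.063%.
VaR = 1.645 × 4.063% = 6.684%; on $1,000,000 that is $66,840.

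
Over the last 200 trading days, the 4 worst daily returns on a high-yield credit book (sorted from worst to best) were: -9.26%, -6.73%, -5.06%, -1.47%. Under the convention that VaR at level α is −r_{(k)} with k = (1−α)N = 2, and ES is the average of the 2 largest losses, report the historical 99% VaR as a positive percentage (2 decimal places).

6.73%

k = 2; the 2nd lowest return is -6.73%, so VaR = 6.73%.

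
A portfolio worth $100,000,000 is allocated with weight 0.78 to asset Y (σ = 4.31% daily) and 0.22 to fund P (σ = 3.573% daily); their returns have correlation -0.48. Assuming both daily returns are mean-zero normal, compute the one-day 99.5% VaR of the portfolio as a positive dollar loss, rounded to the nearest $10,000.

$7,890,000

σ_p² = 0.78²·4.31² + 0.22²·3.573² + 2·-0.48·0.78·0.22·4.31·3.573 = 9.3827 (%²).
σ_p = √9.3827 = 3.063%.
At 99.5%, z = 2.576.
VaR = 2.576 × 3.063% = 7.890%; on $100,000,000 that is $7,890,000.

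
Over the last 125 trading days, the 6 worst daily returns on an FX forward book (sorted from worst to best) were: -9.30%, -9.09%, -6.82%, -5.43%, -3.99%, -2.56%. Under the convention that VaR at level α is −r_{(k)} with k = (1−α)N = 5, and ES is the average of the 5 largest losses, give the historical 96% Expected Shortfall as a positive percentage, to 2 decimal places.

The 5 worst returns sum to -34.63%.
ES = −(-34.63%) / 5 = 6.926% ≈ 6.93%.

6.93%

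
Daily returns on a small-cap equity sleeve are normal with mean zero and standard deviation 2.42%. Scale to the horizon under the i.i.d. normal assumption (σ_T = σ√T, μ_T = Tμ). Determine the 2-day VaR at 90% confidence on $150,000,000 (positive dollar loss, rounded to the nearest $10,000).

$6,580,000

At 90%, z = 1.282.
σ_{2d} = 2.42% × √2 = 3.422%.
VaR = 1.282 × 3.422% = 4.387%.
On $150,000,000: 0.04387 × $150,000,000 = $6,580,500.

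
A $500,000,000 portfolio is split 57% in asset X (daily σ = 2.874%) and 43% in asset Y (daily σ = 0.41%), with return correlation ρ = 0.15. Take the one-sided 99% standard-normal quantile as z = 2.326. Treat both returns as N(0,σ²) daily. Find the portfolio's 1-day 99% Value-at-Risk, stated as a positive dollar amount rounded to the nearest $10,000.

$19,470,000

σ_p² = 0.57²·2.874² + 0.43²·0.41² + 2·0.15·0.57·0.43·2.874·0.41 = 2.8014 (%²).
σ_p = √2.8014 = 1.674%.
VaR = 2.326 × 1.674% = 3.894%; on $500,000,000 that is $19,470,000.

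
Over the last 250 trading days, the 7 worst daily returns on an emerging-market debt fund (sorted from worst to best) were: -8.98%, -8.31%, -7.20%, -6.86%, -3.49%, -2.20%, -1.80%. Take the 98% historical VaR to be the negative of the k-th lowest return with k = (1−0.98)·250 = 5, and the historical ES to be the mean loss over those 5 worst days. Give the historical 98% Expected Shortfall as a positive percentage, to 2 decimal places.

6.97%

The 5 worst returns sum to -34.84%.
ES = −(-34.84%) / 5 = 6.968% ≈ 6.97%.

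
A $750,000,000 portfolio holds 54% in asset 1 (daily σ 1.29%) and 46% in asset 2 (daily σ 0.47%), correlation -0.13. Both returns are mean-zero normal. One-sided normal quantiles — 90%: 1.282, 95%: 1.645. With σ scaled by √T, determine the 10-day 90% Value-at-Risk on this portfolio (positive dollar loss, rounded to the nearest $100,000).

$21,300,000

σ_p = √(0.54²·1.29² + 0.46²·0.47² + 2·-0.13·0.54·0.46·1.29·0.47) = 0.702%.
σ_{10d} = 0.702% × √10 = 2.220%.
VaR = 1.282 × 2.220% = 2.846%; on $750,000,000 that is $21,345,000.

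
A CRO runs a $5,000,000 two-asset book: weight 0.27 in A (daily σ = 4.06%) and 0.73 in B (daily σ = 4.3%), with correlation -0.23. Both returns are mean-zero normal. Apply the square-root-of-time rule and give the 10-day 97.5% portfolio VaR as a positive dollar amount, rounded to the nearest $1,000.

$954,000

σ_p = √(0.27²·4.06² + 0.73²·4.3² + 2·-0.23·0.27·0.73·4.06·4.3) = 3.078%.
σ_{10d} = 3.078% × √10 = 9.733%.
z(97.5%) = 1.960.
VaR = 1.960 × 9.733% = 19.077%; on $5,000,000 that is $953,850.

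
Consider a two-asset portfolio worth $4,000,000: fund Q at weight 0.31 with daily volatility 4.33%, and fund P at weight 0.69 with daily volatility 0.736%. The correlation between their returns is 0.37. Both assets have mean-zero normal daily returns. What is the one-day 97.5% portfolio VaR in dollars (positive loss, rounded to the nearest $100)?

σ_p² = 0.31²·4.33² + 0.69²·0.736² + 2·0.37·0.31·0.69·4.33·0.736 = 2.5641 (%²).
σ_p = √2.5641 = 1.601%.
At 97.5%, z = 1.960.
VaR = 1.960 × 1.601% = 3.138%; on $4,000,000 that is $125,520.

$125,500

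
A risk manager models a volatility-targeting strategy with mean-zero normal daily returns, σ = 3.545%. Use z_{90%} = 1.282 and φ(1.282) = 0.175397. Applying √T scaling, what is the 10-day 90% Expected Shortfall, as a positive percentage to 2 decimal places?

19.66%

σ_{10d} = 3.545% × √10 = 11.210%.
ES multiplier = φ(z)/(1−α) = 0.175397/0.1 = 1.754.
ES = 11.210% × 1.754 = 19.662%.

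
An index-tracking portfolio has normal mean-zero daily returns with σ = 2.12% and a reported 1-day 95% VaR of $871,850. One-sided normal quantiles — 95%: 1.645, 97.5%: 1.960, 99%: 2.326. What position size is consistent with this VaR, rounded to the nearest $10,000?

VaR as a fraction of value: z·σ = 1.645 × 2.12% = 3.4874%.
Position = $871,850 / 0.034874 = $25,000,000.

$25,000,000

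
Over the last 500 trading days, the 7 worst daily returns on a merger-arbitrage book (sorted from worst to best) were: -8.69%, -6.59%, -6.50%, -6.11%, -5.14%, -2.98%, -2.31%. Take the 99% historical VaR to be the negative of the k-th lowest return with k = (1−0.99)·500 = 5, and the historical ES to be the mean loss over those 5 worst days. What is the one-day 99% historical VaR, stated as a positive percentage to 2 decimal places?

5.14%

k = 5; the 5th lowest return is -5.14%, so VaR = 5.14%.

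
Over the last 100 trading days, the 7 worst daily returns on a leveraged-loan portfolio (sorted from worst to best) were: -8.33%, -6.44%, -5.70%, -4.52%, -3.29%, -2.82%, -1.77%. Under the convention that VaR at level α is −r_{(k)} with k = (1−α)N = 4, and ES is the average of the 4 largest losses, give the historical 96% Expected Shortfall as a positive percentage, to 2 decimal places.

The 4 worst returns sum to -24.99%.
ES = −(-24.99%) / 4 = 6.2475% ≈ 6.25%.

6.25%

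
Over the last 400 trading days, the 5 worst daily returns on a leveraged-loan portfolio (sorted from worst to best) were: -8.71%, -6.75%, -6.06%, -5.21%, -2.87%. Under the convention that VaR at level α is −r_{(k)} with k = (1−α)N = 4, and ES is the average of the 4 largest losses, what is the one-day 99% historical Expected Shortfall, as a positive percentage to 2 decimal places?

The 4 worst returns sum to -26.73%.
ES = −(-26.73%) / 4 = 6.6825% ≈ 6.68%.

6.68%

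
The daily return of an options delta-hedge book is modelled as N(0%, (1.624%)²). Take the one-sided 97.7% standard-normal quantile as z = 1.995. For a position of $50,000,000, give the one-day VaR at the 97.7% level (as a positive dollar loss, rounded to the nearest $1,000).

VaR = z·σ = 1.995 × 1.624% = 3.240%.
On $50,000,000: 0.03240 × $50,000,000 = $1,620,000.

$1,620,000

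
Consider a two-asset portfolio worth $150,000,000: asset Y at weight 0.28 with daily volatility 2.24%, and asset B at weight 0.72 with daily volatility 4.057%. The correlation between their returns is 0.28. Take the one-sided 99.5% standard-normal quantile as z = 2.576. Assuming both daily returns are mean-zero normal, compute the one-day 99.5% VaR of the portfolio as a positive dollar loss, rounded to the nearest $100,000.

σ_p² = 0.28²·2.24² + 0.72²·4.057² + 2·0.28·0.28·0.72·2.24·4.057 = 9.9518 (%²).
σ_p = √9.9518 = 3.155%.
VaR = 2.576 × 3.155% = 8.127%; on $150,000,000 that is $12,190,500.

$12,200,000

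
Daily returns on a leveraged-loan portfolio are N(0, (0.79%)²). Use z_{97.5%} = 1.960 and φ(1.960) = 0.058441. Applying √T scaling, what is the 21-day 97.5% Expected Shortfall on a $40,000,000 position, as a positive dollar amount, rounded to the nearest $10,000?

σ_{21d} = 0.79% × √21 = 3.620%.
ES multiplier = φ(z)/(1−α) = 0.058441/0.025 = 2.338.
ES = 3.620% × 2.338 = 8.464%; on $40,000,000: $3,385,600.

$3,390,000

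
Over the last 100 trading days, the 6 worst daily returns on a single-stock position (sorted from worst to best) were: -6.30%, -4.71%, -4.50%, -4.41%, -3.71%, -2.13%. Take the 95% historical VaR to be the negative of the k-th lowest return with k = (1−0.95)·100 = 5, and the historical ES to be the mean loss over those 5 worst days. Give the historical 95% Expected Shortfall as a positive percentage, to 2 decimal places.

The 5 worst returns sum to -23.63%.
ES = −(-23.63%) / 5 = 4.726% ≈ 4.73%.

4.73%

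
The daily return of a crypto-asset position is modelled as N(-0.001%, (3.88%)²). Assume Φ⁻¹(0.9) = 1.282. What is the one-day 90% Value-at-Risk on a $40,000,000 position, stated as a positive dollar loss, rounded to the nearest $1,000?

VaR = −μ + z·σ = −(-0.001%) + 1.282 × 3.88% = 4.975%.
On $40,000,000: 0.04975 × $40,000,000 = $1,990,000.

$1,990,000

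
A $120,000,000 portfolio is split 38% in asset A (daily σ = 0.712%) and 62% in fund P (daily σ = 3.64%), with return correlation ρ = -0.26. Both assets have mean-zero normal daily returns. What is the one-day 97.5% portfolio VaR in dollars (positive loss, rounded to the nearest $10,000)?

σ_p² = 0.38²·0.712² + 0.62²·3.64² + 2·-0.26·0.38·0.62·0.712·3.64 = 4.8488 (%²).
σ_p = √4.8488 = 2.202%.
At 97.5%, z = 1.960.
VaR = 1.960 × 2.202% = 4.316%; on $120,000,000 that is $5,179,200.

$5,180,000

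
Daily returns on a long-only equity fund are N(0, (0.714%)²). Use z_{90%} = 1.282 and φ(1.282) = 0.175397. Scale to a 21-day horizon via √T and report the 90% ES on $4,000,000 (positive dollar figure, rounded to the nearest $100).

$229,600

σ_{21d} = 0.714% × √21 = 3.272%.
ES multiplier = φ(z)/(1−α) = 0.175397/0.1 = 1.754.
ES = 3.272% × 1.754 = 5.739%; on $4,000,000: $229,560.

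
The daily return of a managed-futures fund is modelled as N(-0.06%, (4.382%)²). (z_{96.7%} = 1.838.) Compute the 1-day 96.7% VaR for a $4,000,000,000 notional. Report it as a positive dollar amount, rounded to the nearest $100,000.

$324,600,000

VaR = −μ + z·σ = −(-0.06%) + 1.838 × 4.382% = 8.114%.
On $4,000,000,000: 0.08114 × $4,000,000,000 = $324,560,000.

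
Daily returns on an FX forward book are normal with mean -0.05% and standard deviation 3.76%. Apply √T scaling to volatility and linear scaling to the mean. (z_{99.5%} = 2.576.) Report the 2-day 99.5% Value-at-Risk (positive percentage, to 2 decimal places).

13.80%

σ_{2d} = 3.76% × √2 = 5.317%; μ_{2d} = 2 × -0.05% = -0.100%.
VaR = −(-0.100%) + 2.576 × 5.317% = 13.797%.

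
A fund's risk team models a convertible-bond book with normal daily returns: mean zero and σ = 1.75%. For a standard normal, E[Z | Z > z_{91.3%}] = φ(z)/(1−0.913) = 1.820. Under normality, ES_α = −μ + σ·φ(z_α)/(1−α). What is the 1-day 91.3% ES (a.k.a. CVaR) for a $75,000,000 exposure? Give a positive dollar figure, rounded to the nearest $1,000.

ES = 1.75% × 1.820 = 3.185%.
On $75,000,000: 0.03185 × $75,000,000 = $2,388,750.

$2,389,000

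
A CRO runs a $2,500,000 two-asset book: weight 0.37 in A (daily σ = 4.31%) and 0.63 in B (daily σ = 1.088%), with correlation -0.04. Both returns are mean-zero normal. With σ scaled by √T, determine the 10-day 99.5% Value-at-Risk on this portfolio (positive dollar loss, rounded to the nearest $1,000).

σ_p = √(0.37²·4.31² + 0.63²·1.088² + 2·-0.04·0.37·0.63·4.31·1.088) = 1.710%.
σ_{10d} = 1.710% × √10 = 5.407%.
z(99.5%) = 2.576.
VaR = 2.576 × 5.407% = 13.928%; on $2,500,000 that is $348,200.

$348,000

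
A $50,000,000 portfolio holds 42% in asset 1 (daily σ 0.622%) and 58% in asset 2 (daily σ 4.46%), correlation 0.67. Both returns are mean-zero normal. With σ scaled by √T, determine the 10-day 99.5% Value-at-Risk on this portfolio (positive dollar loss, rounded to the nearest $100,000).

$11,300,000

σ_p = √(0.42²·0.622² + 0.58²·4.46² + 2·0.67·0.42·0.58·0.622·4.46) = 2.769%.
σ_{10d} = 2.769% × √10 = 8.756%.
z(99.5%) = 2.576.
VaR = 2.576 × 8.756% = 22.555%; on $50,000,000 that is $11,277,500.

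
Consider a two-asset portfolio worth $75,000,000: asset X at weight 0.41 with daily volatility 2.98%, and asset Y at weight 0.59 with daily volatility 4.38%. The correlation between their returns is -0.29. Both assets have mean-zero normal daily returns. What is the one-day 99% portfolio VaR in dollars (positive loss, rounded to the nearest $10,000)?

σ_p² = 0.41²·2.98² + 0.59²·4.38² + 2·-0.29·0.41·0.59·2.98·4.38 = 6.3396 (%²).
σ_p = √6.3396 = 2.518%.
At 99%, z = 2.326.
VaR = 2.326 × 2.518% = 5.857%; on $75,000,000 that is $4,392,750.

$4,390,000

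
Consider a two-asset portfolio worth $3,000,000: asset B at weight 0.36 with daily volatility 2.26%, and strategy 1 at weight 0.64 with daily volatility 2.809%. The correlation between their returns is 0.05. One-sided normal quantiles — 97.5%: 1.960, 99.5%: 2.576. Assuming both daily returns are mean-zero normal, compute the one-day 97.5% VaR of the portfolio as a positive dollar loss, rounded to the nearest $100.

$118,200

σ_p² = 0.36²·2.26² + 0.64²·2.809² + 2·0.05·0.36·0.64·2.26·2.809 = 4.0402 (%²).
σ_p = √4.0402 = 2.010%.
VaR = 1.960 × 2.010% = 3.940%; on $3,000,000 that is $118,200.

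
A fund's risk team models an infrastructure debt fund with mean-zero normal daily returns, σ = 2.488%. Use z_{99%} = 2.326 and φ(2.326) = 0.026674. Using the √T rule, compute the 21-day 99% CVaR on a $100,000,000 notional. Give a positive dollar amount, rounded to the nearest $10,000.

σ_{21d} = 2.488% × √21 = 11.401%.
ES multiplier = φ(z)/(1−α) = 0.026674/0.01 = 2.667.
ES = 11.401% × 2.667 = 30.406%; on $100,000,000: $30,406,000.

$30,410,000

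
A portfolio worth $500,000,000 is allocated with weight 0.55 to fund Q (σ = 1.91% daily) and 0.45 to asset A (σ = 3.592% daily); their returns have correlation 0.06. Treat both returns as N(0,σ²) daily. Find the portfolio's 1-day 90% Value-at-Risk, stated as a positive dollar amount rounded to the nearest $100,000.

$12,700,000

σ_p² = 0.55²·1.91² + 0.45²·3.592² + 2·0.06·0.55·0.45·1.91·3.592 = 3.9201 (%²).
σ_p = √3.9201 = 1.980%.
At 90%, z = 1.282.
VaR = 1.282 × 1.980% = 2.538%; on $500,000,000 that is $12,690,000.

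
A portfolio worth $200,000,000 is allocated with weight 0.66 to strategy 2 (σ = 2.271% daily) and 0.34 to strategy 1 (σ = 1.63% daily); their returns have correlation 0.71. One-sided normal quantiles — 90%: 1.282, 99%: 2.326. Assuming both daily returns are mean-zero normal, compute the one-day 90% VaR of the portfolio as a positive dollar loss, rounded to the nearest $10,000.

σ_p² = 0.66²·2.271² + 0.34²·1.63² + 2·0.71·0.66·0.34·2.271·1.63 = 3.7333 (%²).
σ_p = √3.7333 = 1.932%.
VaR = 1.282 × 1.932% = 2.477%; on $200,000,000 that is $4,954,000.

$4,950,000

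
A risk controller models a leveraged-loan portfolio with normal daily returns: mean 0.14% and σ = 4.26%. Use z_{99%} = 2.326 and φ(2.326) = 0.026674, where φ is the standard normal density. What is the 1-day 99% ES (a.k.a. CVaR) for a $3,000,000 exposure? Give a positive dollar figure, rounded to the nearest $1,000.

$337,000

Tail multiplier: φ(z)/(1−α) = 0.026674 / 0.01 = 2.667.
ES = −(0.14%) + 4.26% × 2.667 = 11.221%.
On $3,000,000: 0.11221 × $3,000,000 = $336,630.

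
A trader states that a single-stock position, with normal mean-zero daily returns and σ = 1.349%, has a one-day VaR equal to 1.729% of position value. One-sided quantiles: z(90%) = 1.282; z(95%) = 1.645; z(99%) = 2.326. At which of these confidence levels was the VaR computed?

Implied z = VaR/σ = 1.729 / 1.349 = 1.282.
This matches z(90%) = 1.282.

90%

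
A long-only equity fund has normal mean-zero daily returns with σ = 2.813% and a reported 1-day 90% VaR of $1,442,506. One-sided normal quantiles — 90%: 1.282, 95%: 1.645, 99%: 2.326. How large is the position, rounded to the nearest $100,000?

$40,000,000

VaR as a fraction of value: z·σ = 1.282 × 2.813% = 3.60627%.
Position = $1,442,506 / 0.0360627 = $39,999,989.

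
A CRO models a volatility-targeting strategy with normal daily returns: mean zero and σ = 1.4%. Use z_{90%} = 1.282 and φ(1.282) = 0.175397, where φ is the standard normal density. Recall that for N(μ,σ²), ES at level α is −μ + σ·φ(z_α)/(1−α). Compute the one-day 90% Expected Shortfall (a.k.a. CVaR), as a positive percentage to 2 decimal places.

2.46%

Tail multiplier: φ(z)/(1−α) = 0.175397 / 0.1 = 1.754.
ES = 1.4% × 1.754 = 2.456%.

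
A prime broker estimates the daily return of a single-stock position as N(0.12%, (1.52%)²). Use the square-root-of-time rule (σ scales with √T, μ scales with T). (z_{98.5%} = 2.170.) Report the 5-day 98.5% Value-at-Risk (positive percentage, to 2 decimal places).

6.78%

σ_{5d} = 1.52% × √5 = 3.399%; μ_{5d} = 5 × 0.12% = 0.600%.
VaR = −(0.600%) + 2.170 × 3.399% = 6.776%.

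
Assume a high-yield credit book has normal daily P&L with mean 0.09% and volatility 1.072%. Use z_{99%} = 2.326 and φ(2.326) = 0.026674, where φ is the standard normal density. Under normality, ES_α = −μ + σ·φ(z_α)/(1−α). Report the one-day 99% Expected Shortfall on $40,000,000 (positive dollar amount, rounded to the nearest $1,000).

$1,108,000

Tail multiplier: φ(z)/(1−α) = 0.026674 / 0.01 = 2.667.
ES = −(0.09%) + 1.072% × 2.667 = 2.769%.
On $40,000,000: 0.02769 × $40,000,000 = $1,107,600.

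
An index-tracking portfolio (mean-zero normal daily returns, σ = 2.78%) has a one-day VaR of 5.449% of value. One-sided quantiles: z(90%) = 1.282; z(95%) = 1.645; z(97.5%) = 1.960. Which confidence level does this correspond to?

97.5%

Implied z = VaR/σ = 5.449 / 2.78 = 1.960.
This matches z(97.5%) = 1.960.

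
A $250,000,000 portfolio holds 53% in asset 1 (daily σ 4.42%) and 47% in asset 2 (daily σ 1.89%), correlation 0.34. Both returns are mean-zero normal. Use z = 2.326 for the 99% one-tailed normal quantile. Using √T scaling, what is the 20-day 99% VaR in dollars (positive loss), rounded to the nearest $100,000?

σ_p = √(0.53²·4.42² + 0.47²·1.89² + 2·0.34·0.53·0.47·4.42·1.89) = 2.773%.
σ_{20d} = 2.773% × √20 = 12.401%.
VaR = 2.326 × 12.401% = 28.845%; on $250,000,000 that is $72,112,500.

$72,100,000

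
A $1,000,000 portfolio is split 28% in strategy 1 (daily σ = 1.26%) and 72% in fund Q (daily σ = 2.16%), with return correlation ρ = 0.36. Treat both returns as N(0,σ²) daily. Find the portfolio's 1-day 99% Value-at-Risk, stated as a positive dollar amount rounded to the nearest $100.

σ_p² = 0.28²·1.26² + 0.72²·2.16² + 2·0.36·0.28·0.72·1.26·2.16 = 2.9382 (%²).
σ_p = √2.9382 = 1.714%.
At 99%, z = 2.326.
VaR = 2.326 × 1.714% = 3.987%; on $1,000,000 that is $39,870.

$39,900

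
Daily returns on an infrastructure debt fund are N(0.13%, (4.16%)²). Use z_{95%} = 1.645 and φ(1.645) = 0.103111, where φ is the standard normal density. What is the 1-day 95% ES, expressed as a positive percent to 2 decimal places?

Tail multiplier: φ(z)/(1−α) = 0.103111 / 0.05 = 2.062.
ES = −(0.13%) + 4.16% × 2.062 = 8.448%.

8.45%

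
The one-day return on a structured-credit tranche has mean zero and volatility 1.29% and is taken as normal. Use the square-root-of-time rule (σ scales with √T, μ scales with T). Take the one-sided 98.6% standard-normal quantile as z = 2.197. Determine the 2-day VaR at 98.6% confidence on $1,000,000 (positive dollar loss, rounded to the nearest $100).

$40,100

σ_{2d} = 1.29% × √2 = 1.824%.
VaR = 2.197 × 1.824% = 4.007%.
On $1,000,000: 0.04007 × $1,000,000 = $40,070.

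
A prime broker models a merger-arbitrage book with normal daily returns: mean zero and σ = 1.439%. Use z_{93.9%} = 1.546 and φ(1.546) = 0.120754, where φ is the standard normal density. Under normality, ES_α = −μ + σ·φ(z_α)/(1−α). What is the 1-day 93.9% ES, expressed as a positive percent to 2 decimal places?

2.85%

Tail multiplier: φ(z)/(1−α) = 0.120754 / 0.061 = 1.980.
ES = 1.439% × 1.980 = 2.849%.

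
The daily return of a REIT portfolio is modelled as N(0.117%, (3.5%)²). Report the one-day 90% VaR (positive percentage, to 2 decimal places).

4.37%

At 90% one-sided, z = 1.282.
VaR = −μ + z·σ = −(0.117%) + 1.282 × 3.5% = 4.370%.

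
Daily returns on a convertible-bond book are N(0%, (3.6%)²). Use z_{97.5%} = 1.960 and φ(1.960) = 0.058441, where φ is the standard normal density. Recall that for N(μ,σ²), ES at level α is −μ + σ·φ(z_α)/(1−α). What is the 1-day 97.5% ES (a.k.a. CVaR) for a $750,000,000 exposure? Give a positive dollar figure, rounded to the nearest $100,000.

$63,100,000

Tail multiplier: φ(z)/(1−α) = 0.058441 / 0.025 = 2.338.
ES = 3.6% × 2.338 = 8.417%.
On $750,000,000: 0.08417 × $750,000,000 = $63,127,500.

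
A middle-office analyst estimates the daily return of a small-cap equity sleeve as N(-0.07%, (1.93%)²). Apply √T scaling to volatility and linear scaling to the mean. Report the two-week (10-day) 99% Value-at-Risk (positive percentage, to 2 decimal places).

14.90%

At 99%, z = 2.326.
σ_{10d} = 1.93% × √10 = 6.103%; μ_{10d} = 10 × -0.07% = -0.700%.
VaR = −(-0.700%) + 2.326 × 6.103% = 14.896%.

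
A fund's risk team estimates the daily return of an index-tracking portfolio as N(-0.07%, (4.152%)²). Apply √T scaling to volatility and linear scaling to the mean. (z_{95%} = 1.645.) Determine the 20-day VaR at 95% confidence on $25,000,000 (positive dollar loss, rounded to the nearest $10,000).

σ_{20d} = 4.152% × √20 = 18.568%; μ_{20d} = 20 × -0.07% = -1.400%.
VaR = −(-1.400%) + 1.645 × 18.568% = 31.944%.
On $25,000,000: 0.31944 × $25,000,000 = $7,986,000.

$7,990,000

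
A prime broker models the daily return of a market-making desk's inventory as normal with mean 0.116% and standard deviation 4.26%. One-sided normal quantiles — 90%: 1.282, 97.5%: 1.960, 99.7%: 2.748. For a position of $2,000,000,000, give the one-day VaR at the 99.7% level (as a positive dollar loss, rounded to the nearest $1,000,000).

$232,000,000

VaR = −μ + z·σ = −(0.116%) + 2.748 × 4.26% = 11.590%.
On $2,000,000,000: 0.11590 × $2,000,000,000 = $231,800,000.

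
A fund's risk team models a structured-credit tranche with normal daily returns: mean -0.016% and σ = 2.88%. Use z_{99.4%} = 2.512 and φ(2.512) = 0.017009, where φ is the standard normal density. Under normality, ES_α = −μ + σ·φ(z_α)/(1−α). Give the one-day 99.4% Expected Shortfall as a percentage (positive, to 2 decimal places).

Tail multiplier: φ(z)/(1−α) = 0.017009 / 0.006 = 2.835.
ES = −(-0.016%) + 2.88% × 2.835 = 8.181%.

8.18%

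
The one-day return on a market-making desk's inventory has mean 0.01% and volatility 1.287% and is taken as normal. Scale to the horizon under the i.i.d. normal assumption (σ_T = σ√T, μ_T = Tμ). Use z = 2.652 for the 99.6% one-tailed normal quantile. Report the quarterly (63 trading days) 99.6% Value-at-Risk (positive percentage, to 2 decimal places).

26.46%

σ_{63d} = 1.287% × √63 = 10.215%; μ_{63d} = 63 × 0.01% = 0.630%.
VaR = −(0.630%) + 2.652 × 10.215% = 26.460%.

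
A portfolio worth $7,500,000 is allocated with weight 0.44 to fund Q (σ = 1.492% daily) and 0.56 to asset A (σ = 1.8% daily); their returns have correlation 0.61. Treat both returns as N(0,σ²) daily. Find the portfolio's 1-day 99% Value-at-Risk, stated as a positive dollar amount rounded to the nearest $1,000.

σ_p² = 0.44²·1.492² + 0.56²·1.8² + 2·0.61·0.44·0.56·1.492·1.8 = 2.2543 (%²).
σ_p = √2.2543 = 1.501%.
At 99%, z = 2.326.
VaR = 2.326 × 1.501% = 3.491%; on $7,500,000 that is $261,825.

$262,000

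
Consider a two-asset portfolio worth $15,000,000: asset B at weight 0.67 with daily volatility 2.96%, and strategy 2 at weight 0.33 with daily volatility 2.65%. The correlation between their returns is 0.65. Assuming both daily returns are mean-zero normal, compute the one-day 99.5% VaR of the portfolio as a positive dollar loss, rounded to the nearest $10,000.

$1,020,000

σ_p² = 0.67²·2.96² + 0.33²·2.65² + 2·0.65·0.67·0.33·2.96·2.65 = 6.9524 (%²).
σ_p = √6.9524 = 2.637%.
At 99.5%, z = 2.576.
VaR = 2.576 × 2.637% = 6.793%; on $15,000,000 that is $1,018,950.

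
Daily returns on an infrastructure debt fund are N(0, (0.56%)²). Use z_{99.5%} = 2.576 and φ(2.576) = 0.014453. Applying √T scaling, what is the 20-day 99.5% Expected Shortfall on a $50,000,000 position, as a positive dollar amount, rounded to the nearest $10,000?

σ_{20d} = 0.56% × √20 = 2.504%.
ES multiplier = φ(z)/(1−α) = 0.014453/0.005 = 2.891.
ES = 2.504% × 2.891 = 7.239%; on $50,000,000: $3,619,500.

$3,620,000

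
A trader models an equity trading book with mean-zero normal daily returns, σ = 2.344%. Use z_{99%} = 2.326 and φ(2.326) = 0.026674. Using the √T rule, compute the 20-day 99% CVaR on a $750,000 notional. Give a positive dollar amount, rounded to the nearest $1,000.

σ_{20d} = 2.344% × √20 = 10.483%.
ES multiplier = φ(z)/(1−α) = 0.026674/0.01 = 2.667.
ES = 10.483% × 2.667 = 27.958%; on $750,000: $209,685.

$210,000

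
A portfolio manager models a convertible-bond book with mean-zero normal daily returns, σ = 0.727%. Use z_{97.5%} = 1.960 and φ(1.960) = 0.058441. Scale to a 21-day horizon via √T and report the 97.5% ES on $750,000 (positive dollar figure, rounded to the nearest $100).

$58,400

σ_{21d} = 0.727% × √21 = 3.332%.
ES multiplier = φ(z)/(1−α) = 0.058441/0.025 = 2.338.
ES = 3.332% × 2.338 = 7.790%; on $750,000: $58,425.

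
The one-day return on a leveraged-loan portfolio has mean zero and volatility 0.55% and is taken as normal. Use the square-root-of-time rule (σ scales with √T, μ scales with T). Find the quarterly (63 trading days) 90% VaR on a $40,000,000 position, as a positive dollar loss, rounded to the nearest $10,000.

$2,240,000

At 90%, z = 1.282.
σ_{63d} = 0.55% × √63 = 4.365%.
VaR = 1.282 × 4.365% = 5.596%.
On $40,000,000: 0.05596 × $40,000,000 = $2,238,400.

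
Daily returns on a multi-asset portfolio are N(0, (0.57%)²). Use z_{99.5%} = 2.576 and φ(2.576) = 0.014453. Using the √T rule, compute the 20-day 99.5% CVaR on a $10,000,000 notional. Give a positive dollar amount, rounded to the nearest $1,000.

$737,000

σ_{20d} = 0.57% × √20 = 2.549%.
ES multiplier = φ(z)/(1−α) = 0.014453/0.005 = 2.891.
ES = 2.549% × 2.891 = 7.369%; on $10,000,000: $736,900.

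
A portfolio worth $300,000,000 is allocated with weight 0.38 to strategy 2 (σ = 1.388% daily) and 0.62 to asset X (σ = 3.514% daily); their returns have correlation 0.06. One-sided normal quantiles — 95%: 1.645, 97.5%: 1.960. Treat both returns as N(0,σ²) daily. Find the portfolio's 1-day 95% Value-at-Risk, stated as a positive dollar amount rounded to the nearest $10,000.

σ_p² = 0.38²·1.388² + 0.62²·3.514² + 2·0.06·0.38·0.62·1.388·3.514 = 5.1627 (%²).
σ_p = √5.1627 = 2.272%.
VaR = 1.645 × 2.272% = 3.737%; on $300,000,000 that is $11,211,000.

$11,210,000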